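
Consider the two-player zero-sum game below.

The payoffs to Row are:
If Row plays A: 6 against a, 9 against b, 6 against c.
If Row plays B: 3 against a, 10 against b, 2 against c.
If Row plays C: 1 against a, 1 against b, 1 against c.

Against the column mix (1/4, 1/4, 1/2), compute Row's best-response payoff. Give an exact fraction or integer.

27/4

A: (6)·(1/4) + (9)·(1/4) + (6)·(1/2) = 27/4.
B: (3)·(1/4) + (10)·(1/4) + (2)·(1/2) = 17/4.
C: (1)·(1/4) + (1)·(1/4) + (1)·(1/2) = 1.
The best pure response is A with expected payoff 27/4.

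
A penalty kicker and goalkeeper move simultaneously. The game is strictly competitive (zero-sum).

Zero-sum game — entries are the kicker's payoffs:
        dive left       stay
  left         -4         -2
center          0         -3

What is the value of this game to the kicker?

Row minima are -4 and -3, so the kicker's maximin is -3; column maxima are 0 and -2, so the goalkeeper's minimax is -2. These differ, so the equilibrium is in mixed strategies.
Let the kicker play left with probability p. The goalkeeper is indifferent when −4p = −2p − 3(1−p), giving p = 3/5.
Let the goalkeeper play dive left with probability q. The kicker is indifferent when −4q − 2(1−q) = −3(1−q), giving q = 1/5.
The value is -4·(1/5) + (-2)·(4/5) = -12/5.

-12/5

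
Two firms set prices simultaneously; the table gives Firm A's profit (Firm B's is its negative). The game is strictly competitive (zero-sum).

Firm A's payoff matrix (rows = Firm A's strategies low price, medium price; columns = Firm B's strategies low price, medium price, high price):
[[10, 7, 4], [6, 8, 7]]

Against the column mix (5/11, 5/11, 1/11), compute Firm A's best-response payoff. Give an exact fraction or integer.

89/11

low price: (10)·(5/11) + (7)·(5/11) + (4)·(1/11) = 89/11.
medium price: (6)·(5/11) + (8)·(5/11) + (7)·(1/11) = 7.
The best pure response is low price with expected payoff 89/11.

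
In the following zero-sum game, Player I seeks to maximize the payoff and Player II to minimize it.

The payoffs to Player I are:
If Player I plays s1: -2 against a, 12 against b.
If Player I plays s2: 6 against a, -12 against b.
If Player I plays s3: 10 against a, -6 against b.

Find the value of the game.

18/5

Row s2 is strictly dominated by row s3, so Player I never plays it.
The remaining 2×2 game on (s1, s3) × (a, b) has no saddle point. Let Player I play s1 with probability p; indifference gives −2p + 10(1−p) = 12p − 6(1−p), so p = 8/15.
Similarly Player II's optimal q on a is 3/5, and the value is -2·(3/5) + (12)·(2/5) = 18/5.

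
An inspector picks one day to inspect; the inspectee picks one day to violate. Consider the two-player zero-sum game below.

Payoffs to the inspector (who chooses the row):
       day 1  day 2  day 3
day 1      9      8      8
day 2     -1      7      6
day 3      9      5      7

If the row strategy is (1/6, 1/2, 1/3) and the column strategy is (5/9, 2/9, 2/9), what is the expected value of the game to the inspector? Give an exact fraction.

Against (5/9, 2/9, 2/9), each row's expected payoff is day 1: 77/9; day 2: 7/3; day 3: 23/3.
Taking the (1/6, 1/2, 1/3)-weighted average: (1/6)·(77/9) + (1/2)·(7/3) + (1/3)·(23/3) = 139/27.

139/27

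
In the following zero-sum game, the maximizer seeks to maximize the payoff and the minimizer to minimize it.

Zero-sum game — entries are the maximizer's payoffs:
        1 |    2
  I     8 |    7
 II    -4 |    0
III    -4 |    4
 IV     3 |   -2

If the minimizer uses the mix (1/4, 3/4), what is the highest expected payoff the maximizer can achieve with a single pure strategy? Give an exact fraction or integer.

I: (8)·(1/4) + (7)·(3/4) = 29/4.
II: (-4)·(1/4) + (0)·(3/4) = -1.
III: (-4)·(1/4) + (4)·(3/4) = 2.
IV: (3)·(1/4) + (-2)·(3/4) = -3/4.
The best pure response is I with expected payoff 29/4.

29/4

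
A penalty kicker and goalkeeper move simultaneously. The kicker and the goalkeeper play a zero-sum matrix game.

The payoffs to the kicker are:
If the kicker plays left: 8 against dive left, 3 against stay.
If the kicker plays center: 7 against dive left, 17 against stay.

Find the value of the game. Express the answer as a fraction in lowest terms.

23/3

Row minima are 3 and 7, so the kicker's maximin is 7; column maxima are 8 and 17, so the goalkeeper's minimax is 8. These differ, so the equilibrium is in mixed strategies.
Let the kicker play left with probability p. The goalkeeper is indifferent when 8p + 7(1−p) = 3p + 17(1−p), giving p = 2/3.
Let the goalkeeper play dive left with probability q. The kicker is indifferent when 8q + 3(1−q) = 7q + 17(1−q), giving q = 14/15.
The value is 8·(14/15) + (3)·(1/15) = 23/3.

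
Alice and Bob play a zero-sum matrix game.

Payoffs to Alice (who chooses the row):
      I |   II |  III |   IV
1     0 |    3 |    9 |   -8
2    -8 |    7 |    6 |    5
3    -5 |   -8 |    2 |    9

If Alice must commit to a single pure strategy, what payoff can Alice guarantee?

-8

The worst-case payoff for each row is 1: -8, 2: -8, 3: -8.
The best of these is -8.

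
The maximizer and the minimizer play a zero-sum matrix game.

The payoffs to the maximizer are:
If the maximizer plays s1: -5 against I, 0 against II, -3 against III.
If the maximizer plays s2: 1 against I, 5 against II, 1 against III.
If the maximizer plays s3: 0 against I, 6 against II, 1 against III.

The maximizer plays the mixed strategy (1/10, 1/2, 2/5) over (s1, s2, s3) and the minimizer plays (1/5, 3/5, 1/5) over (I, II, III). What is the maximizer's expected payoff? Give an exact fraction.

Against (1/5, 3/5, 1/5), each row's expected payoff is s1: -8/5; s2: 17/5; s3: 19/5.
Taking the (1/10, 1/2, 2/5)-weighted average: (1/10)·(-8/5) + (1/2)·(17/5) + (2/5)·(19/5) = 153/50.

153/50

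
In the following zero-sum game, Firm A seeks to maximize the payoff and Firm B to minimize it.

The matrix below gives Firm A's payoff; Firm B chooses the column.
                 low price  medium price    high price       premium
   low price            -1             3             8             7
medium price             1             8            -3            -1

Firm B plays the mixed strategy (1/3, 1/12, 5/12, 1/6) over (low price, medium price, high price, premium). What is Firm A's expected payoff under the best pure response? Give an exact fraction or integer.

low price: (-1)·(1/3) + (3)·(1/12) + (8)·(5/12) + (7)·(1/6) = 53/12.
medium price: (1)·(1/3) + (8)·(1/12) + (-3)·(5/12) + (-1)·(1/6) = -5/12.
The best pure response is low price with expected payoff 53/12.

53/12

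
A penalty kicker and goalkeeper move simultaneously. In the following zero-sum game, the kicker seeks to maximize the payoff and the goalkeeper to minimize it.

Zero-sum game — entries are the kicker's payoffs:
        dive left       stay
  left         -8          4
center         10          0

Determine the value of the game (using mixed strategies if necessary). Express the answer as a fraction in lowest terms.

20/11

Row minima are -8 and 0, so the kicker's maximin is 0; column maxima are 10 and 4, so the goalkeeper's minimax is 4. These differ, so the equilibrium is in mixed strategies.
Let the kicker play left with probability p. The goalkeeper is indifferent when −8p + 10(1−p) = 4p, giving p = 5/11.
Let the goalkeeper play dive left with probability q. The kicker is indifferent when −8q + 4(1−q) = 10q, giving q = 2/11.
The value is -8·(2/11) + (4)·(9/11) = 20/11.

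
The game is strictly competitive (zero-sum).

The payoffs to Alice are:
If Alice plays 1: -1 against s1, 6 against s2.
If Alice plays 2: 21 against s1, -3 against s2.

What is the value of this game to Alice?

123/31

Row minima are -1 and -3, so Alice's maximin is -1; column maxima are 21 and 6, so Bob's minimax is 6. These differ, so the equilibrium is in mixed strategies.
Let Alice play 1 with probability p. Bob is indifferent when −p + 21(1−p) = 6p − 3(1−p), giving p = 24/31.
Let Bob play s1 with probability q. Alice is indifferent when −q + 6(1−q) = 21q − 3(1−q), giving q = 9/31.
The value is -1·(9/31) + (6)·(22/31) = 123/31.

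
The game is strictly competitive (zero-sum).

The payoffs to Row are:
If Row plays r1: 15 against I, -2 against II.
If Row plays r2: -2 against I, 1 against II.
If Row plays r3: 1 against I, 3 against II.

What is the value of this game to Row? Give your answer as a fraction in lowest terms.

Row r2 is strictly dominated by row r3, so Row never plays it.
The remaining 2×2 game on (r1, r3) × (I, II) has no saddle point. Let Row play r1 with probability p; indifference gives 15p + (1−p) = −2p + 3(1−p), so p = 2/19.
Similarly Column's optimal q on I is 5/19, and the value is 15·(5/19) + (-2)·(14/19) = 47/19.

47/19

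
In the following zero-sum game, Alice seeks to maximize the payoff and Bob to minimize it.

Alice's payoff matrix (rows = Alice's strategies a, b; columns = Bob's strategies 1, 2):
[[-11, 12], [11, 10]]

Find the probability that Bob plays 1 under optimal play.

1/12

Row minima are -11 and 10, so Alice's maximin is 10; column maxima are 11 and 12, so Bob's minimax is 11. These differ, so the equilibrium is in mixed strategies.
Let Bob play 1 with probability q. Alice is indifferent when −11q + 12(1−q) = 11q + 10(1−q), giving q = 1/12.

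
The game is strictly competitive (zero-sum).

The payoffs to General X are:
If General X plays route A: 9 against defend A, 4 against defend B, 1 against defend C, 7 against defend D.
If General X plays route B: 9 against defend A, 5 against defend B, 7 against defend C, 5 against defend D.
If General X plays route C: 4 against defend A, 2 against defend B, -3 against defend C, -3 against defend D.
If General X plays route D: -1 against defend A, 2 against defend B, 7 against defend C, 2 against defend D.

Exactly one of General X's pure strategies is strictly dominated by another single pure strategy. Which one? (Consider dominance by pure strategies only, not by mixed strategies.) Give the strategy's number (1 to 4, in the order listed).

3

Compare route C with route A: 9 > 4, 4 > 2, 1 > -3, 7 > -3.
So route A strictly dominates route C for General X; route C is strictly dominated.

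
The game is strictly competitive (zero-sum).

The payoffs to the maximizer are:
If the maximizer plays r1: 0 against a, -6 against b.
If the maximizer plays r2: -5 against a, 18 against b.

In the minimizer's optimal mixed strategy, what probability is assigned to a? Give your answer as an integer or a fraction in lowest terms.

24/29

Row minima are -6 and -5, so the maximizer's maximin is -5; column maxima are 0 and 18, so the minimizer's minimax is 0. These differ, so the equilibrium is in mixed strategies.
Let the minimizer play a with probability q. The maximizer is indifferent when −6(1−q) = −5q + 18(1−q), giving q = 24/29.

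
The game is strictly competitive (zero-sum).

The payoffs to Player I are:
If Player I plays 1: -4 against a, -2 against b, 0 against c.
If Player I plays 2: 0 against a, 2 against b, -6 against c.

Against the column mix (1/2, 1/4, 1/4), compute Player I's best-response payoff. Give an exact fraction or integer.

-1

1: (-4)·(1/2) + (-2)·(1/4) + (0)·(1/4) = -5/2.
2: (0)·(1/2) + (2)·(1/4) + (-6)·(1/4) = -1.
The best pure response is 2 with expected payoff -1.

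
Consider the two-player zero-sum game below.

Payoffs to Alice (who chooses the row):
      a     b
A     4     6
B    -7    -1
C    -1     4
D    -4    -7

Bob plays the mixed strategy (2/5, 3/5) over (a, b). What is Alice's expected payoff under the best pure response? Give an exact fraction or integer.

A: (4)·(2/5) + (6)·(3/5) = 26/5.
B: (-7)·(2/5) + (-1)·(3/5) = -17/5.
C: (-1)·(2/5) + (4)·(3/5) = 2.
D: (-4)·(2/5) + (-7)·(3/5) = -29/5.
The best pure response is A with expected payoff 26/5.

26/5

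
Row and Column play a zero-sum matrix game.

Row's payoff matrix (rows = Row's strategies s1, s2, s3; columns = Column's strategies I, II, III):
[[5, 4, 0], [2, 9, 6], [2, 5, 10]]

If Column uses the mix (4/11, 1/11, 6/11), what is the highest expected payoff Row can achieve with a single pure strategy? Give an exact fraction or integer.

s1: (5)·(4/11) + (4)·(1/11) + (0)·(6/11) = 24/11.
s2: (2)·(4/11) + (9)·(1/11) + (6)·(6/11) = 53/11.
s3: (2)·(4/11) + (5)·(1/11) + (10)·(6/11) = 73/11.
The best pure response is s3 with expected payoff 73/11.

73/11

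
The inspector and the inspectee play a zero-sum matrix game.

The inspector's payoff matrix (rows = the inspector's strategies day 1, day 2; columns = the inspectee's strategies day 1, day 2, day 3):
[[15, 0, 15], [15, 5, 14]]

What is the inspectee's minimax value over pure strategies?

5

The worst case (largest entry) in each column is day 1: 15, day 2: 5, day 3: 15.
The best (smallest) of these is 5.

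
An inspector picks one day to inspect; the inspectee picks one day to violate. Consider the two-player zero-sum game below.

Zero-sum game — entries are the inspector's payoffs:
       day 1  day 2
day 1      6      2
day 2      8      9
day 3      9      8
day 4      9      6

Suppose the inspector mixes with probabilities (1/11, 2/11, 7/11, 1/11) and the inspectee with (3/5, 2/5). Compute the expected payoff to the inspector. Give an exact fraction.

Against (3/5, 2/5), each row's expected payoff is day 1: 22/5; day 2: 42/5; day 3: 43/5; day 4: 39/5.
Taking the (1/11, 2/11, 7/11, 1/11)-weighted average: (1/11)·(22/5) + (2/11)·(42/5) + (7/11)·(43/5) + (1/11)·(39/5) = 446/55.

446/55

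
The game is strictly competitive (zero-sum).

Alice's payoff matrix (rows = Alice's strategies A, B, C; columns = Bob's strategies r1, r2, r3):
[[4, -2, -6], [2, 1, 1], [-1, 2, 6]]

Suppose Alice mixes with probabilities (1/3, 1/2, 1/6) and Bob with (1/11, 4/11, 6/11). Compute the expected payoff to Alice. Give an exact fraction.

Against (1/11, 4/11, 6/11), each row's expected payoff is A: -40/11; B: 12/11; C: 43/11.
Taking the (1/3, 1/2, 1/6)-weighted average: (1/3)·(-40/11) + (1/2)·(12/11) + (1/6)·(43/11) = -1/66.

-1/66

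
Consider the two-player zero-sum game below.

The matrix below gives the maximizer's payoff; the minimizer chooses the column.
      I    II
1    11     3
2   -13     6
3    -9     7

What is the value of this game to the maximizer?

13/3

Row 2 is strictly dominated by row 3, so the maximizer never plays it.
The remaining 2×2 game on (1, 3) × (I, II) has no saddle point. Let the maximizer play 1 with probability p; indifference gives 11p − 9(1−p) = 3p + 7(1−p), so p = 2/3.
Similarly the minimizer's optimal q on I is 1/6, and the value is 11·(1/6) + (3)·(5/6) = 13/3.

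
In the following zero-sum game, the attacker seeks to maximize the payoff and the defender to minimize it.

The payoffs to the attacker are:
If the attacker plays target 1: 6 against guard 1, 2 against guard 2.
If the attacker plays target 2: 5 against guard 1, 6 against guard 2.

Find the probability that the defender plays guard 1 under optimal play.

4/5

Row minima are 2 and 5, so the attacker's maximin is 5; column maxima are 6 and 6, so the defender's minimax is 6. These differ, so the equilibrium is in mixed strategies.
Let the defender play guard 1 with probability q. The attacker is indifferent when 6q + 2(1−q) = 5q + 6(1−q), giving q = 4/5.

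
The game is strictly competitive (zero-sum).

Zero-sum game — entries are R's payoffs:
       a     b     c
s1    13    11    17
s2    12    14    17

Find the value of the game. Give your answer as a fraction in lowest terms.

Column c is strictly dominated by a for C (it gives R more in every row).
The remaining 2×2 game on (s1, s2) × (a, b) has no saddle point. Let R play s1 with probability p; indifference gives 13p + 12(1−p) = 11p + 14(1−p), so p = 1/2.
Similarly C's optimal q on a is 3/4, and the value is 13·(3/4) + (11)·(1/4) = 25/2.

25/2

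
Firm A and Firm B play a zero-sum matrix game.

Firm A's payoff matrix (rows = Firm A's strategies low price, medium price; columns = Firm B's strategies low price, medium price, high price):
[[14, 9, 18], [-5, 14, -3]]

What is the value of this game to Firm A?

241/24

Column high price is strictly dominated by low price for Firm B (it gives Firm A more in every row).
The remaining 2×2 game on (low price, medium price) × (low price, medium price) has no saddle point. Let Firm A play low price with probability p; indifference gives 14p − 5(1−p) = 9p + 14(1−p), so p = 19/24.
Similarly Firm B's optimal q on low price is 5/24, and the value is 14·(5/24) + (9)·(19/24) = 241/24.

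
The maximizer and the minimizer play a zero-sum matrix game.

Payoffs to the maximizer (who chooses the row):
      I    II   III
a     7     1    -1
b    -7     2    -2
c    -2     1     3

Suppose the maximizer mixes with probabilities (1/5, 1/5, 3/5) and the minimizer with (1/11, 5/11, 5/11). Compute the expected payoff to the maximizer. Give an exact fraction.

54/55

Against (1/11, 5/11, 5/11), each row's expected payoff is a: 7/11; b: -7/11; c: 18/11.
Taking the (1/5, 1/5, 3/5)-weighted average: (1/5)·(7/11) + (1/5)·(-7/11) + (3/5)·(18/11) = 54/55.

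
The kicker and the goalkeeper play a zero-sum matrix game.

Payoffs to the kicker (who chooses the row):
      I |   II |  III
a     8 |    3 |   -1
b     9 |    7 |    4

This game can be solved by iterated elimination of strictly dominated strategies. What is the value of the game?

Row a is strictly dominated by row b (9>8, 7>3, 4>-1); eliminate a.
Column II is strictly dominated by III for the goalkeeper (4<7); eliminate II.
Column I is strictly dominated by III for the goalkeeper (4<9); eliminate I.
Only (b, III) remains, with payoff 4.

4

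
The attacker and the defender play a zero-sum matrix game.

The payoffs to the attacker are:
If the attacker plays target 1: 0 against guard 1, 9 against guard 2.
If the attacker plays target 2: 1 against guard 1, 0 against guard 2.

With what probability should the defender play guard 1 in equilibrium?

9/10

Row minima are 0 and 0, so the attacker's maximin is 0; column maxima are 1 and 9, so the defender's minimax is 1. These differ, so the equilibrium is in mixed strategies.
Let the defender play guard 1 with probability q. The attacker is indifferent when 9(1−q) = q, giving q = 9/10.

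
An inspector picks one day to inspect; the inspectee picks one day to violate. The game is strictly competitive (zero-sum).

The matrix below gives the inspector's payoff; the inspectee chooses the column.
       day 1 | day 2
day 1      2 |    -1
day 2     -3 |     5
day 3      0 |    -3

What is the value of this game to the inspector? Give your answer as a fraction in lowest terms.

Row day 3 is strictly dominated by row day 1, so the inspector never plays it.
The remaining 2×2 game on (day 1, day 2) × (day 1, day 2) has no saddle point. Let the inspector play day 1 with probability p; indifference gives 2p − 3(1−p) = −p + 5(1−p), so p = 8/11.
Similarly the inspectee's optimal q on day 1 is 6/11, and the value is 2·(6/11) + (-1)·(5/11) = 7/11.

7/11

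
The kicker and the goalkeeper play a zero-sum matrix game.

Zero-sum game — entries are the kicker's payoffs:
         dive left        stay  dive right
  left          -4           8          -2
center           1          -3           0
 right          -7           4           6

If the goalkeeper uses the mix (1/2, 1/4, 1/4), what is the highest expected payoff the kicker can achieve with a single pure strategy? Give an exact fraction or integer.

-1/4

left: (-4)·(1/2) + (8)·(1/4) + (-2)·(1/4) = -1/2.
center: (1)·(1/2) + (-3)·(1/4) + (0)·(1/4) = -1/4.
right: (-7)·(1/2) + (4)·(1/4) + (6)·(1/4) = -1.
The best pure response is center with expected payoff -1/4.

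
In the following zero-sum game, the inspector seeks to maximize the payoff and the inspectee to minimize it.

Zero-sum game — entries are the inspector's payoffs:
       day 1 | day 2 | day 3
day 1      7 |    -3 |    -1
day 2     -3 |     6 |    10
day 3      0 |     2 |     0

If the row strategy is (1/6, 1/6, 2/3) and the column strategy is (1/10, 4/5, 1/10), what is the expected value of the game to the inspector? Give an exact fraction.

101/60

Against (1/10, 4/5, 1/10), each row's expected payoff is day 1: -9/5; day 2: 11/2; day 3: 8/5.
Taking the (1/6, 1/6, 2/3)-weighted average: (1/6)·(-9/5) + (1/6)·(11/2) + (2/3)·(8/5) = 101/60.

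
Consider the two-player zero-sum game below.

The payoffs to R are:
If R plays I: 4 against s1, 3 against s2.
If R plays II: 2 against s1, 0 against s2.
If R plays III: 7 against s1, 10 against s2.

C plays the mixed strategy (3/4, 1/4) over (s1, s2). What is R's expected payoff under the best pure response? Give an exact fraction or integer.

31/4

I: (4)·(3/4) + (3)·(1/4) = 15/4.
II: (2)·(3/4) + (0)·(1/4) = 3/2.
III: (7)·(3/4) + (10)·(1/4) = 31/4.
The best pure response is III with expected payoff 31/4.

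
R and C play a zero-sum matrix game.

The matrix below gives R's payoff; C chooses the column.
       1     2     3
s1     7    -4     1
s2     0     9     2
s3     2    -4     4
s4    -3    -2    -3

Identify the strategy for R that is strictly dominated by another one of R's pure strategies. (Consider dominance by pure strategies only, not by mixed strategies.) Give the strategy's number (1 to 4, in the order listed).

Compare s4 with s2: 0 > -3, 9 > -2, 2 > -3.
So s2 strictly dominates s4 for R; s4 is strictly dominated.

4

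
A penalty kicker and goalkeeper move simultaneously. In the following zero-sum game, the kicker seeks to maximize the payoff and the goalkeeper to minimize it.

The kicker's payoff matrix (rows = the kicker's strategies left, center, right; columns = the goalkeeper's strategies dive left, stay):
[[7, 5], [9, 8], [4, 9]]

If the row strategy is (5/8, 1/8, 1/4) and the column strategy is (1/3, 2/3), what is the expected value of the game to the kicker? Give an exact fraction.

Against (1/3, 2/3), each row's expected payoff is left: 17/3; center: 25/3; right: 22/3.
Taking the (5/8, 1/8, 1/4)-weighted average: (5/8)·(17/3) + (1/8)·(25/3) + (1/4)·(22/3) = 77/12.

77/12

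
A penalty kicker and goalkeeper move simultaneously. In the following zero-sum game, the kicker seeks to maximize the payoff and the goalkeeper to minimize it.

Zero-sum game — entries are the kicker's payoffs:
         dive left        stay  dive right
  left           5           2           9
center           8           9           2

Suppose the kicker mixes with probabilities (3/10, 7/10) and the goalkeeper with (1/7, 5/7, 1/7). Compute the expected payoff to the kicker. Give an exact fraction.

Against (1/7, 5/7, 1/7), each row's expected payoff is left: 24/7; center: 55/7.
Taking the (3/10, 7/10)-weighted average: (3/10)·(24/7) + (7/10)·(55/7) = 457/70.

457/70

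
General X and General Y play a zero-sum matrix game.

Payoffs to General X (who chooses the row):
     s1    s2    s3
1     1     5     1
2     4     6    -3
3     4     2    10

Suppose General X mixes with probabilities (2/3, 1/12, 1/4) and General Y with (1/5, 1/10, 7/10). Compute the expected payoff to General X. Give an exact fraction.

23/8

Against (1/5, 1/10, 7/10), each row's expected payoff is 1: 7/5; 2: -7/10; 3: 8.
Taking the (2/3, 1/12, 1/4)-weighted average: (2/3)·(7/5) + (1/12)·(-7/10) + (1/4)·(8) = 23/8.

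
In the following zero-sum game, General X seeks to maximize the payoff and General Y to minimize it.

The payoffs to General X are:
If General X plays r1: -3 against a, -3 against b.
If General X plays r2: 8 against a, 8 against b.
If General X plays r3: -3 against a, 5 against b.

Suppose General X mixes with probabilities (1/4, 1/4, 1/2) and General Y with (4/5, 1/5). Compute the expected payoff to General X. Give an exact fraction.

11/20

Against (4/5, 1/5), each row's expected payoff is r1: -3; r2: 8; r3: -7/5.
Taking the (1/4, 1/4, 1/2)-weighted average: (1/4)·(-3) + (1/4)·(8) + (1/2)·(-7/5) = 11/20.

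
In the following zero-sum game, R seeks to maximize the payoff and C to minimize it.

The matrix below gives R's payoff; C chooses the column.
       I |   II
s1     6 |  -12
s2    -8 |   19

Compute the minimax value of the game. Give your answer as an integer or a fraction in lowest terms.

Row minima are -12 and -8, so R's maximin is -8; column maxima are 6 and 19, so C's minimax is 6. These differ, so the equilibrium is in mixed strategies.
Let R play s1 with probability p. C is indifferent when 6p − 8(1−p) = −12p + 19(1−p), giving p = 3/5.
Let C play I with probability q. R is indifferent when 6q − 12(1−q) = −8q + 19(1−q), giving q = 31/45.
The value is 6·(31/45) + (-12)·(14/45) = 2/5.

2/5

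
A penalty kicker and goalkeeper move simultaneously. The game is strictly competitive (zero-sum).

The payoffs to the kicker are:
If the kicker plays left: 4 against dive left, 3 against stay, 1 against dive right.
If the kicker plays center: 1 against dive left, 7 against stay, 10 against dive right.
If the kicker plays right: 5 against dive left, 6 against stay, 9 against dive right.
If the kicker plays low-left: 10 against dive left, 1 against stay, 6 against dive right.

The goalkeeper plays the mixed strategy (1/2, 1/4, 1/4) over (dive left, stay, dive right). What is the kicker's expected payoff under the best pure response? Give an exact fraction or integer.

27/4

left: (4)·(1/2) + (3)·(1/4) + (1)·(1/4) = 3.
center: (1)·(1/2) + (7)·(1/4) + (10)·(1/4) = 19/4.
right: (5)·(1/2) + (6)·(1/4) + (9)·(1/4) = 25/4.
low-left: (10)·(1/2) + (1)·(1/4) + (6)·(1/4) = 27/4.
The best pure response is low-left with expected payoff 27/4.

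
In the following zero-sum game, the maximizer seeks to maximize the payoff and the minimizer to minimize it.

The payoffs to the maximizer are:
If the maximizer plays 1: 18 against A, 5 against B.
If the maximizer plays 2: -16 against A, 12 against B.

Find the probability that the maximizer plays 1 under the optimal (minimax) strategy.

Row minima are 5 and -16, so the maximizer's maximin is 5; column maxima are 18 and 12, so the minimizer's minimax is 12. These differ, so the equilibrium is in mixed strategies.
Let the maximizer play 1 with probability p. The minimizer is indifferent when 18p − 16(1−p) = 5p + 12(1−p), giving p = 28/41.

28/41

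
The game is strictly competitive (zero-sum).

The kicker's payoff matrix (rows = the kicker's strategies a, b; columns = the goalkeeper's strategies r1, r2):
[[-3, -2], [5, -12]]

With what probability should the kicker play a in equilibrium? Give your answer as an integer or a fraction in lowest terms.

17/18

Row minima are -3 and -12, so the kicker's maximin is -3; column maxima are 5 and -2, so the goalkeeper's minimax is -2. These differ, so the equilibrium is in mixed strategies.
Let the kicker play a with probability p. The goalkeeper is indifferent when −3p + 5(1−p) = −2p − 12(1−p), giving p = 17/18.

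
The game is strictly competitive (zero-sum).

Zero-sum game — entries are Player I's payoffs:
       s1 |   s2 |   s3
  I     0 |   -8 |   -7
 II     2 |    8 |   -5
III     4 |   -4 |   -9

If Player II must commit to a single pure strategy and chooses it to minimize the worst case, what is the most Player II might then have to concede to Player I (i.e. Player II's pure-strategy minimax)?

The worst case (largest entry) in each column is s1: 4, s2: 8, s3: -5.
The best (smallest) of these is -5.

-5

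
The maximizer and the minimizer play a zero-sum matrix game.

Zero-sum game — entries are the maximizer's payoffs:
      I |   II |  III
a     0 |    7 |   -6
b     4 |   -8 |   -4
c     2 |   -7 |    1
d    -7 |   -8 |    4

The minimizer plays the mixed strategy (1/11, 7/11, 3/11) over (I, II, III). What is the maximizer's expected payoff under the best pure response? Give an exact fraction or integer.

a: (0)·(1/11) + (7)·(7/11) + (-6)·(3/11) = 31/11.
b: (4)·(1/11) + (-8)·(7/11) + (-4)·(3/11) = -64/11.
c: (2)·(1/11) + (-7)·(7/11) + (1)·(3/11) = -4.
d: (-7)·(1/11) + (-8)·(7/11) + (4)·(3/11) = -51/11.
The best pure response is a with expected payoff 31/11.

31/11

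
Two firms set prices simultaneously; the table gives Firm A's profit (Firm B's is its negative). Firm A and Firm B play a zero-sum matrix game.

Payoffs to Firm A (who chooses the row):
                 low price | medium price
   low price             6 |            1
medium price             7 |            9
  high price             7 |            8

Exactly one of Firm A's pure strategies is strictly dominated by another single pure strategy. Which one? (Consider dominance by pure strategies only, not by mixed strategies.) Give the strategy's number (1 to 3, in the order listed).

Compare low price with medium price: 7 > 6, 9 > 1.
So medium price strictly dominates low price for Firm A; low price is strictly dominated.

1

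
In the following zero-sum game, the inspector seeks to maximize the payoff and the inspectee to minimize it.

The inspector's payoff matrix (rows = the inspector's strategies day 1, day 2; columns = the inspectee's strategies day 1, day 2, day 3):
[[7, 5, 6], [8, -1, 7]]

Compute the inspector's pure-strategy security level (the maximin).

The worst-case payoff for each row is day 1: 5, day 2: -1.
The best of these is 5.

5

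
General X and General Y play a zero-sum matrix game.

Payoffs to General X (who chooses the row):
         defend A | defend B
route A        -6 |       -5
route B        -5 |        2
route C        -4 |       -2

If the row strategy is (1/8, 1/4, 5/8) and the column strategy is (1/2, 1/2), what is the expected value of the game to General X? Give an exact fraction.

-47/16

Against (1/2, 1/2), each row's expected payoff is route A: -11/2; route B: -3/2; route C: -3.
Taking the (1/8, 1/4, 5/8)-weighted average: (1/8)·(-11/2) + (1/4)·(-3/2) + (5/8)·(-3) = -47/16.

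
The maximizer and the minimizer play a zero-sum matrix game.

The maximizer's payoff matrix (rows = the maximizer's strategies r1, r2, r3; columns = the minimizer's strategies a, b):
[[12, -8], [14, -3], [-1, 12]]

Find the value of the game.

11/2

Row r1 is strictly dominated by row r2, so the maximizer never plays it.
The remaining 2×2 game on (r2, r3) × (a, b) has no saddle point. Let the maximizer play r2 with probability p; indifference gives 14p − (1−p) = −3p + 12(1−p), so p = 13/30.
Similarly the minimizer's optimal q on a is 1/2, and the value is 14·(1/2) + (-3)·(1/2) = 11/2.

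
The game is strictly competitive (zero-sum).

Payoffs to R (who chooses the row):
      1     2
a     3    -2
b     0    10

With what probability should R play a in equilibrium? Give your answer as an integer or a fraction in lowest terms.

2/3

Row minima are -2 and 0, so R's maximin is 0; column maxima are 3 and 10, so C's minimax is 3. These differ, so the equilibrium is in mixed strategies.
Let R play a with probability p. C is indifferent when 3p = −2p + 10(1−p), giving p = 2/3.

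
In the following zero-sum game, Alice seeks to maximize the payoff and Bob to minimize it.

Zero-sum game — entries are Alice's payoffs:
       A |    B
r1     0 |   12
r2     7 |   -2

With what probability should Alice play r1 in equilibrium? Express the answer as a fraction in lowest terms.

Row minima are 0 and -2, so Alice's maximin is 0; column maxima are 7 and 12, so Bob's minimax is 7. These differ, so the equilibrium is in mixed strategies.
Let Alice play r1 with probability p. Bob is indifferent when 7(1−p) = 12p − 2(1−p), giving p = 3/7.

3/7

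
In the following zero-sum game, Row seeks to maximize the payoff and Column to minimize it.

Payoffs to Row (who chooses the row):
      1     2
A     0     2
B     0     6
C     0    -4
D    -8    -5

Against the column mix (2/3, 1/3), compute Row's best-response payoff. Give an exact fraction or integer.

A: (0)·(2/3) + (2)·(1/3) = 2/3.
B: (0)·(2/3) + (6)·(1/3) = 2.
C: (0)·(2/3) + (-4)·(1/3) = -4/3.
D: (-8)·(2/3) + (-5)·(1/3) = -7.
The best pure response is B with expected payoff 2.

2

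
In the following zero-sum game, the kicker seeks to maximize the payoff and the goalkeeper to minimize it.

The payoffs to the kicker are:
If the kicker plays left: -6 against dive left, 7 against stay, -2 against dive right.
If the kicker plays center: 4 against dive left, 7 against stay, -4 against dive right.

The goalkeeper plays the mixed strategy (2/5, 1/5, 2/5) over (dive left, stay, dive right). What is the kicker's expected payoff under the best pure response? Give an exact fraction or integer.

7/5

left: (-6)·(2/5) + (7)·(1/5) + (-2)·(2/5) = -9/5.
center: (4)·(2/5) + (7)·(1/5) + (-4)·(2/5) = 7/5.
The best pure response is center with expected payoff 7/5.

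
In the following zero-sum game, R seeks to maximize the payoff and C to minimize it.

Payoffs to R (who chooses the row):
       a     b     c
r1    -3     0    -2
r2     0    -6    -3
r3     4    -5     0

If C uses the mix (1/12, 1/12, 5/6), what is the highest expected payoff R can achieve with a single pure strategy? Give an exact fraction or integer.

r1: (-3)·(1/12) + (0)·(1/12) + (-2)·(5/6) = -23/12.
r2: (0)·(1/12) + (-6)·(1/12) + (-3)·(5/6) = -3.
r3: (4)·(1/12) + (-5)·(1/12) + (0)·(5/6) = -1/12.
The best pure response is r3 with expected payoff -1/12.

-1/12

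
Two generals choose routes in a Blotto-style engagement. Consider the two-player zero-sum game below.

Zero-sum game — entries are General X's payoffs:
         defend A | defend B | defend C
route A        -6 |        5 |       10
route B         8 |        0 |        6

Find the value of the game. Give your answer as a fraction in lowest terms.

Column defend C is strictly dominated by defend B for General Y (it gives General X more in every row).
The remaining 2×2 game on (route A, route B) × (defend A, defend B) has no saddle point. Let General X play route A with probability p; indifference gives −6p + 8(1−p) = 5p, so p = 8/19.
Similarly General Y's optimal q on defend A is 5/19, and the value is -6·(5/19) + (5)·(14/19) = 40/19.

40/19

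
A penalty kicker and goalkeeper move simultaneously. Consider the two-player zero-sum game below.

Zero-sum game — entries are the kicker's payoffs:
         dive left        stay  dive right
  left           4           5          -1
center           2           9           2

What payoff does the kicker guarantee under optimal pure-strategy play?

Row minima: -1, 2 → the kicker's maximin is 2.
Column maxima: 4, 9, 2 → the goalkeeper's minimax is 2.
They coincide at (center, dive right), so the value is 2.

2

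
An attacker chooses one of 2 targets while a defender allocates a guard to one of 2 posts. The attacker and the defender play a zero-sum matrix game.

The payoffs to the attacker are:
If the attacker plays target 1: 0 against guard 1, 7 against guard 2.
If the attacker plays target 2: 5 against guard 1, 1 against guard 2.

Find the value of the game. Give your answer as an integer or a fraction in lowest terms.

Row minima are 0 and 1, so the attacker's maximin is 1; column maxima are 5 and 7, so the defender's minimax is 5. These differ, so the equilibrium is in mixed strategies.
Let the attacker play target 1 with probability p. The defender is indifferent when 5(1−p) = 7p + (1−p), giving p = 4/11.
Let the defender play guard 1 with probability q. The attacker is indifferent when 7(1−q) = 5q + (1−q), giving q = 6/11.
The value is 0·(6/11) + (7)·(5/11) = 35/11.

35/11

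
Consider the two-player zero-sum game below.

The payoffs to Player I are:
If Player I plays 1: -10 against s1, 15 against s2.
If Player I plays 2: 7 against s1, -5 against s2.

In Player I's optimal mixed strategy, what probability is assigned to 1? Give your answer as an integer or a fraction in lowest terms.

Row minima are -10 and -5, so Player I's maximin is -5; column maxima are 7 and 15, so Player II's minimax is 7. These differ, so the equilibrium is in mixed strategies.
Let Player I play 1 with probability p. Player II is indifferent when −10p + 7(1−p) = 15p − 5(1−p), giving p = 12/37.

12/37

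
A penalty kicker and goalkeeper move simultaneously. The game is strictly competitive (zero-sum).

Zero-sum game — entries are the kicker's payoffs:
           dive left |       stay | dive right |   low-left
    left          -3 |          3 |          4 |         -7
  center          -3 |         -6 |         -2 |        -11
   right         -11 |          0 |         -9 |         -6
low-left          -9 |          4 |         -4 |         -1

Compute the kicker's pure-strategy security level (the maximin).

The worst-case payoff for each row is left: -7, center: -11, right: -11, low-left: -9.
The best of these is -7.

-7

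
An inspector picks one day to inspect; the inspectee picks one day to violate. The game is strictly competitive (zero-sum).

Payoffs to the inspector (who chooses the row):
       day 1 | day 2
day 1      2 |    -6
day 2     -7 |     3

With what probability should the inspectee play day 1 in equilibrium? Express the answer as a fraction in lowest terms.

1/2

Row minima are -6 and -7, so the inspector's maximin is -6; column maxima are 2 and 3, so the inspectee's minimax is 2. These differ, so the equilibrium is in mixed strategies.
Let the inspectee play day 1 with probability q. The inspector is indifferent when 2q − 6(1−q) = −7q + 3(1−q), giving q = 1/2.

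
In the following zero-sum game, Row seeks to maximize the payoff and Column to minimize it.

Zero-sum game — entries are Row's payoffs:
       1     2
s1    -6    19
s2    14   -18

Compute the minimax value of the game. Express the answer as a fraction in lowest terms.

Row minima are -6 and -18, so Row's maximin is -6; column maxima are 14 and 19, so Column's minimax is 14. These differ, so the equilibrium is in mixed strategies.
Let Row play s1 with probability p. Column is indifferent when −6p + 14(1−p) = 19p − 18(1−p), giving p = 32/57.
Let Column play 1 with probability q. Row is indifferent when −6q + 19(1−q) = 14q − 18(1−q), giving q = 37/57.
The value is -6·(37/57) + (19)·(20/57) = 158/57.

158/57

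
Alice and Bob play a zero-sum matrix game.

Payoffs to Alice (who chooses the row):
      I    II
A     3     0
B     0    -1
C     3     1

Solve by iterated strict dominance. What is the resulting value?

1

Row B is strictly dominated by row A (3>0, 0>-1); eliminate B.
Column I is strictly dominated by II for Bob (0<3, 1<3); eliminate I.
Row A is strictly dominated by row C (1>0); eliminate A.
Only (C, II) remains, with payoff 1.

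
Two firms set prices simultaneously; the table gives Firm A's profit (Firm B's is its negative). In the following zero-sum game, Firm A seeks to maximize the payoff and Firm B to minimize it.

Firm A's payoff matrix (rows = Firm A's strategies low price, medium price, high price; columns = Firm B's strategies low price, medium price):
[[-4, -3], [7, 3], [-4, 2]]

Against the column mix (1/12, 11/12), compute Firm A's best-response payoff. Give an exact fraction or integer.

10/3

low price: (-4)·(1/12) + (-3)·(11/12) = -37/12.
medium price: (7)·(1/12) + (3)·(11/12) = 10/3.
high price: (-4)·(1/12) + (2)·(11/12) = 3/2.
The best pure response is medium price with expected payoff 10/3.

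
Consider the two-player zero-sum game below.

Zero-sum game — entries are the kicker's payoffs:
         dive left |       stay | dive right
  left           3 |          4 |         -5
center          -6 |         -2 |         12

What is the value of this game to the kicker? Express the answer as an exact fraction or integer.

3/13

Column stay is strictly dominated by dive left for the goalkeeper (it gives the kicker more in every row).
The remaining 2×2 game on (left, center) × (dive left, dive right) has no saddle point. Let the kicker play left with probability p; indifference gives 3p − 6(1−p) = −5p + 12(1−p), so p = 9/13.
Similarly the goalkeeper's optimal q on dive left is 17/26, and the value is 3·(17/26) + (-5)·(9/26) = 3/13.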